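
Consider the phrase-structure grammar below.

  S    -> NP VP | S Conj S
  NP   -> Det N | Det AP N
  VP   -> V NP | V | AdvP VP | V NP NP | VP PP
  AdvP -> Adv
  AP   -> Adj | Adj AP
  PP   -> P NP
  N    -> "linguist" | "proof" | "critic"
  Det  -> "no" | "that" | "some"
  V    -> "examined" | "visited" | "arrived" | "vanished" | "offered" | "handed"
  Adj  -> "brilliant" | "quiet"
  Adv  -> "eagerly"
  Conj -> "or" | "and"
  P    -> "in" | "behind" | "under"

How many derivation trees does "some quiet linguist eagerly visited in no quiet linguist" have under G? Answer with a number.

The two bracketings:
[S [NP [Det some] [AP [Adj quiet]] [N linguist]] [VP [AdvP [Adv eagerly]] [VP [VP [V visited]] [PP [P in] [NP [Det no] [AP [Adj quiet]] [N linguist]]]]]]
[S [NP [Det some] [AP [Adj quiet]] [N linguist]] [VP [VP [AdvP [Adv eagerly]] [VP [V visited]]] [PP [P in] [NP [Det no] [AP [Adj quiet]] [N linguist]]]]]
The trees differ in how a recursive rule is bracketed over the same span.

2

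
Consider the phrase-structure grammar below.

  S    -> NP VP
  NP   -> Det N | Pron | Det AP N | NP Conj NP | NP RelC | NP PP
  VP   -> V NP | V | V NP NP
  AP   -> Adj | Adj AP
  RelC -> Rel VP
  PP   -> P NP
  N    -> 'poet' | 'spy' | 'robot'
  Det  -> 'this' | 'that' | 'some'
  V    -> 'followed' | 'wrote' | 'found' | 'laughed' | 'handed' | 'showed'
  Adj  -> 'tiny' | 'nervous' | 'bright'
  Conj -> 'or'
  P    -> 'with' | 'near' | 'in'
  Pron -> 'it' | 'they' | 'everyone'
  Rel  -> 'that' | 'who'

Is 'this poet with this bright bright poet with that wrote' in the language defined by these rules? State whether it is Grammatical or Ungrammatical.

For S → NP VP, every NP-prefix leaves a non-VP remainder: after 'this poet' the remainder is not a VP; after 'this poet with this bright bright poet' the remainder is not a VP.

Ungrammatical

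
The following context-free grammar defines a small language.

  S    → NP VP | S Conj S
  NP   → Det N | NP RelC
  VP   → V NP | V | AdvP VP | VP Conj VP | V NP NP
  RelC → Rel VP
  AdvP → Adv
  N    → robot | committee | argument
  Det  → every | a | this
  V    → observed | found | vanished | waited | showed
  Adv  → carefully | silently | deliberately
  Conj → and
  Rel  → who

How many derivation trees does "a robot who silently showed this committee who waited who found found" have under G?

3

Two of the 3 distinct bracketings:
[S [NP [NP [Det a] [N robot]] [RelC [Rel who] [VP [AdvP [Adv silently]] [VP [V showed] [NP [NP [NP [Det this] [N committee]] [RelC [Rel who] [VP [V waited]]]] [RelC [Rel who] [VP [V found]]]]]]]] [VP [V found]]]
[S [NP [NP [NP [Det a] [N robot]] [RelC [Rel who] [VP [AdvP [Adv silently]] [VP [V showed] [NP [NP [Det this] [N committee]] [RelC [Rel who] [VP [V waited]]]]]]]] [RelC [Rel who] [VP [V found]]]] [VP [V found]]]
The trees differ in how a recursive rule is bracketed over the same span.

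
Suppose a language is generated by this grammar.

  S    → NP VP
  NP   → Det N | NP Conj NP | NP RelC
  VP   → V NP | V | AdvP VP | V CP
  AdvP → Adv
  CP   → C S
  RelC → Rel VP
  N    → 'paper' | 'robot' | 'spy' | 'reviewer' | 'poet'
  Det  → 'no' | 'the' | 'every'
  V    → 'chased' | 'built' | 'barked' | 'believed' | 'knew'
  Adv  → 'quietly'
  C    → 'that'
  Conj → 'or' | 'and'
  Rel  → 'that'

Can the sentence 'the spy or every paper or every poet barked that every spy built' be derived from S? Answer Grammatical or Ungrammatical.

S
  NP
    NP
      Det: the
      N: spy
    Conj: or
    NP
      NP
        Det: every
        N: paper
      Conj: or
      NP
        Det: every
        N: poet
  VP
    V: barked
    CP
      C: that
      S
        NP
          Det: every
          N: spy
        VP
          V: built
Each bracket corresponds to one application of a listed rule, so the string is derivable from S.

Grammatical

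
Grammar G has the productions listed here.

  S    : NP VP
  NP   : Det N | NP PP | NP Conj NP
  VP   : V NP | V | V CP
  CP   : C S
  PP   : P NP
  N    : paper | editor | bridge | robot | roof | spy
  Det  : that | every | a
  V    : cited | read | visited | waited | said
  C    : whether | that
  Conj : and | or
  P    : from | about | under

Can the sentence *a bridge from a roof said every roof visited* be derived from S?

For S → NP VP, every NP-prefix leaves a non-VP remainder: after 'a bridge' the remainder is not a VP; after 'a bridge from a roof' the remainder is not a VP.

Ungrammatical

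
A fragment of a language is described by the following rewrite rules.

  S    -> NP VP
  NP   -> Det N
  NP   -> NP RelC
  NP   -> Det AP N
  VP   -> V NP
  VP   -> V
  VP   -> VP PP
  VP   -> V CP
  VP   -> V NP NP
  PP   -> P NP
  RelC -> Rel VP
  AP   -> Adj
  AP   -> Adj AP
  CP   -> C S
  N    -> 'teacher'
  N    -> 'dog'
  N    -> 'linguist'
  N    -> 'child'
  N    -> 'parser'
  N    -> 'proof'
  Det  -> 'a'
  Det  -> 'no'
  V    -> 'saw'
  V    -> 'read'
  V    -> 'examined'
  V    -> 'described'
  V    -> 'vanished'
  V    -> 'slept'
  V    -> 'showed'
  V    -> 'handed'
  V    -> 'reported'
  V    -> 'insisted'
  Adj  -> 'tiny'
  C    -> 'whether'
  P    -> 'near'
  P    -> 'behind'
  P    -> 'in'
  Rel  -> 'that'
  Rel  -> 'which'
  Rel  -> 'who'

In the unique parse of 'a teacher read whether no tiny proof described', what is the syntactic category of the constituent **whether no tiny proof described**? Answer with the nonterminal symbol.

[S [NP [Det a] [N teacher]] [VP [V read] [CP [C whether] [S [NP [Det no] [AP [Adj tiny]] [N proof]] [VP [V described]]]]]]
The span 'whether no tiny proof described' is the CP node built by CP → C S.

CP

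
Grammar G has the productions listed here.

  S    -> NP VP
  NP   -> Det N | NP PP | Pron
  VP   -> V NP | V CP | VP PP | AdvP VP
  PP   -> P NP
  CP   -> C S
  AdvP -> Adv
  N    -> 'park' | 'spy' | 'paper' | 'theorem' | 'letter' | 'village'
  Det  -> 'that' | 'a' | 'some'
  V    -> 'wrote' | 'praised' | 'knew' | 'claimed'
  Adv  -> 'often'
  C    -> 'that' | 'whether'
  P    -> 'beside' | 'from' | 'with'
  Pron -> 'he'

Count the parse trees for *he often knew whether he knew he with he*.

Two of the 4 distinct bracketings:
[S [NP [Pron he]] [VP [VP [AdvP [Adv often]] [VP [V knew] [CP [C whether] [S [NP [Pron he]] [VP [V knew] [NP [Pron he]]]]]]] [PP [P with] [NP [Pron he]]]]]
[S [NP [Pron he]] [VP [AdvP [Adv often]] [VP [V knew] [CP [C whether] [S [NP [Pron he]] [VP [V knew] [NP [NP [Pron he]] [PP [P with] [NP [Pron he]]]]]]]]]]
The difference turns on whether NP → NP PP is used at the relevant span, versus an alternative expansion of NP.

4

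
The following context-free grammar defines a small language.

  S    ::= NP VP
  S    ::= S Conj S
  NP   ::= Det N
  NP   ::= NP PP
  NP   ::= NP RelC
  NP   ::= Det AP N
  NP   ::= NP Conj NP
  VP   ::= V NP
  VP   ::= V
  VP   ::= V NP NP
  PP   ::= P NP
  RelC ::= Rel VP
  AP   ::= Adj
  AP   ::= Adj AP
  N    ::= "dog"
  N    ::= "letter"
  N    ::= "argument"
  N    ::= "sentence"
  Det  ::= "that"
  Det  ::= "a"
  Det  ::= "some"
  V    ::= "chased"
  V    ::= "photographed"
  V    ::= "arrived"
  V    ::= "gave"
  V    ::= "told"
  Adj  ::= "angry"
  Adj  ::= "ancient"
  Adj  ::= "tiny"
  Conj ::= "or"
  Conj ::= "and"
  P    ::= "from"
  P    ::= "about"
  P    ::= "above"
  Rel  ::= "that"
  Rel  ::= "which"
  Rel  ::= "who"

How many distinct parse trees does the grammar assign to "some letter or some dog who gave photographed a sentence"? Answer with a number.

2

The two bracketings:
[S [NP [NP [NP [Det some] [N letter]] [Conj or] [NP [Det some] [N dog]]] [RelC [Rel who] [VP [V gave]]]] [VP [V photographed] [NP [Det a] [N sentence]]]]
[S [NP [NP [Det some] [N letter]] [Conj or] [NP [NP [Det some] [N dog]] [RelC [Rel who] [VP [V gave]]]]] [VP [V photographed] [NP [Det a] [N sentence]]]]
The trees differ in how a recursive rule is bracketed over the same span.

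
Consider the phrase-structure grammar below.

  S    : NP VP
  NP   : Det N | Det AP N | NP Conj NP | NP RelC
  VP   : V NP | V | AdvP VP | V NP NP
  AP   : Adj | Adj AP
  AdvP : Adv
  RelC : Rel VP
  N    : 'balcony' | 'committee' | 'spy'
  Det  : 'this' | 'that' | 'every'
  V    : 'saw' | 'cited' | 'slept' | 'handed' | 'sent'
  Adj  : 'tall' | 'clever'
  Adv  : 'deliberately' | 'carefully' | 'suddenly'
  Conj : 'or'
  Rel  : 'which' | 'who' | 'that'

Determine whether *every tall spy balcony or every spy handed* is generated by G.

Ungrammatical

An N word can never sit immediately before an N word in any string this grammar generates, so the substring 'spy balcony' rules out a derivation.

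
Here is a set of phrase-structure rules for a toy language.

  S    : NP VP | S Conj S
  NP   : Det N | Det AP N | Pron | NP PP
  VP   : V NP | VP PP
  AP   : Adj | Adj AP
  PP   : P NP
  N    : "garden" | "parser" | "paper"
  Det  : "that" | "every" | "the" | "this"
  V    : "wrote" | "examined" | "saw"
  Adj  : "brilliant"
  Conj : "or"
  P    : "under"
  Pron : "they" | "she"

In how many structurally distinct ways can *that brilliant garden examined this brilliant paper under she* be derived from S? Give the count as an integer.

2

The two bracketings:
[S [NP [Det that] [AP [Adj brilliant]] [N garden]] [VP [V examined] [NP [NP [Det this] [AP [Adj brilliant]] [N paper]] [PP [P under] [NP [Pron she]]]]]]
[S [NP [Det that] [AP [Adj brilliant]] [N garden]] [VP [VP [V examined] [NP [Det this] [AP [Adj brilliant]] [N paper]]] [PP [P under] [NP [Pron she]]]]]
The difference turns on whether NP → NP PP is used at the relevant span, versus an alternative expansion of NP.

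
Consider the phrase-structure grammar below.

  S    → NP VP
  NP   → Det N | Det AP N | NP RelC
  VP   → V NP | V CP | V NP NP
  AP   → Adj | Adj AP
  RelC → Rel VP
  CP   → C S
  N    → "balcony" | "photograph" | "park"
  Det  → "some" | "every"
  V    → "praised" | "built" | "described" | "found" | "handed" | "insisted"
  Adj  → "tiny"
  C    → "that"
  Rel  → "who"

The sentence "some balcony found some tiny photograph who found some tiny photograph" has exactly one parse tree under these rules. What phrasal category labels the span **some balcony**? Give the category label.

NP

[S [NP [Det some] [N balcony]] [VP [V found] [NP [NP [Det some] [AP [Adj tiny]] [N photograph]] [RelC [Rel who] [VP [V found] [NP [Det some] [AP [Adj tiny]] [N photograph]]]]]]]
The span 'some balcony' is the NP node built by NP → Det N.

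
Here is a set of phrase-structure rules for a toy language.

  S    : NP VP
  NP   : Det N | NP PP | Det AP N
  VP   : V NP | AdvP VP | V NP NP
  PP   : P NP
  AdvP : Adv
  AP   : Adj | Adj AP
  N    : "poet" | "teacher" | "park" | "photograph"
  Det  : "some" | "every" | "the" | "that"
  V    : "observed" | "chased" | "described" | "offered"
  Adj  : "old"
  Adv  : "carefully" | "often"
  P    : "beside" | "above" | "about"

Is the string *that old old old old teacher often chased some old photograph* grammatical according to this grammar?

[S [NP [Det that] [AP [Adj old] [AP [Adj old] [AP [Adj old] [AP [Adj old]]]]] [N teacher]] [VP [AdvP [Adv often]] [VP [V chased] [NP [Det some] [AP [Adj old]] [N photograph]]]]]
Every word is introduced by a lexical rule and the phrasal rules combine the resulting categories into a single S.

Grammatical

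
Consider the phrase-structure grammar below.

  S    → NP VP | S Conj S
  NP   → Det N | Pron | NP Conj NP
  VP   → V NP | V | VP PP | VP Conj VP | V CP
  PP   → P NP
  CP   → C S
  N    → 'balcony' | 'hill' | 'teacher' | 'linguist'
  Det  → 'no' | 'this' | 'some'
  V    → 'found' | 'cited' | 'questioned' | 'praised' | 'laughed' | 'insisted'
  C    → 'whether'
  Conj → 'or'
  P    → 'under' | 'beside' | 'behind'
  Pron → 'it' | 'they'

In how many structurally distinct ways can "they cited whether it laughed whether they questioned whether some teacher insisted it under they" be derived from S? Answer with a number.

Two of the 4 distinct bracketings:
[S [NP [Pron they]] [VP [VP [V cited] [CP [C whether] [S [NP [Pron it]] [VP [V laughed] [CP [C whether] [S [NP [Pron they]] [VP [V questioned] [CP [C whether] [S [NP [Det some] [N teacher]] [VP [V insisted] [NP [Pron it]]]]]]]]]]]] [PP [P under] [NP [Pron they]]]]]
[S [NP [Pron they]] [VP [V cited] [CP [C whether] [S [NP [Pron it]] [VP [VP [V laughed] [CP [C whether] [S [NP [Pron they]] [VP [V questioned] [CP [C whether] [S [NP [Det some] [N teacher]] [VP [V insisted] [NP [Pron it]]]]]]]]] [PP [P under] [NP [Pron they]]]]]]]]
The trees differ in how a recursive rule is bracketed over the same span.

4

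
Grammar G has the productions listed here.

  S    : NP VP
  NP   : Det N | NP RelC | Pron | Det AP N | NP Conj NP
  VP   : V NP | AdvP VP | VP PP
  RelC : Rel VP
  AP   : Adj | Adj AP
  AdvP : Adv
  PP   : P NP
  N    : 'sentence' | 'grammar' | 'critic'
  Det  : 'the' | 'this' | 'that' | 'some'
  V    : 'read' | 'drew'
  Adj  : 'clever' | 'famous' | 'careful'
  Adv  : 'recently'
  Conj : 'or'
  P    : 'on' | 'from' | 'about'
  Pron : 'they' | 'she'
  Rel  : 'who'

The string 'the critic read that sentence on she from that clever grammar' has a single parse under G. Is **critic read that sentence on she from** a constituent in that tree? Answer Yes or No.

[S [NP [Det the] [N critic]] [VP [VP [VP [V read] [NP [Det that] [N sentence]]] [PP [P on] [NP [Pron she]]]] [PP [P from] [NP [Det that] [AP [Adj clever]] [N grammar]]]]]
The smallest constituent containing 'critic read that sentence on she from' is the S spanning 'the critic read that sentence on she from that clever grammar'; no single node in the tree dominates exactly the given words.

No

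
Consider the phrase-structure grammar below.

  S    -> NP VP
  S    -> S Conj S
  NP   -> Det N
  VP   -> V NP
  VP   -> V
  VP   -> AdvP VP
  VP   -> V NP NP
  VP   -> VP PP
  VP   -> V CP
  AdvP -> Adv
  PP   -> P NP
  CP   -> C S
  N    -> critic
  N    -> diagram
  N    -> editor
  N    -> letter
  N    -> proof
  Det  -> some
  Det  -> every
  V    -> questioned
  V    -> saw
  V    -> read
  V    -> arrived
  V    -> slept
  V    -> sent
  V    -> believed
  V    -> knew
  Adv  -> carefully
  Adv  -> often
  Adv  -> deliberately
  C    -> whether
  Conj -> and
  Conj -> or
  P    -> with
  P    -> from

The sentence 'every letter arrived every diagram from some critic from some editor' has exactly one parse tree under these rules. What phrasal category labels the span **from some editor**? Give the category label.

PP

S
  NP
    Det: every
    N: letter
  VP
    VP
      VP
        V: arrived
        NP
          Det: every
          N: diagram
      PP
        P: from
        NP
          Det: some
          N: critic
    PP
      P: from
      NP
        Det: some
        N: editor
The span 'from some editor' is the PP node built by PP → P NP.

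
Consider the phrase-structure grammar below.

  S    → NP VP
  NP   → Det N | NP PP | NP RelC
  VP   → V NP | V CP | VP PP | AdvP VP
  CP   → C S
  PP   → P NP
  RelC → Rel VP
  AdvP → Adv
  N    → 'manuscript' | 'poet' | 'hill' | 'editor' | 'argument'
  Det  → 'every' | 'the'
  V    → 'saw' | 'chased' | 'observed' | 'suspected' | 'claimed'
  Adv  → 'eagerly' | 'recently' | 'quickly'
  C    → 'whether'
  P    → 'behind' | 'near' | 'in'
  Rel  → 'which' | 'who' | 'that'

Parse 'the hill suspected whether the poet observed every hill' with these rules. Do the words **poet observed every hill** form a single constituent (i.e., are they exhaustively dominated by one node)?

[S [NP [Det the] [N hill]] [VP [V suspected] [CP [C whether] [S [NP [Det the] [N poet]] [VP [V observed] [NP [Det every] [N hill]]]]]]]
The smallest constituent containing 'poet observed every hill' is the S spanning 'the poet observed every hill'; no single node in the tree dominates exactly the given words.

No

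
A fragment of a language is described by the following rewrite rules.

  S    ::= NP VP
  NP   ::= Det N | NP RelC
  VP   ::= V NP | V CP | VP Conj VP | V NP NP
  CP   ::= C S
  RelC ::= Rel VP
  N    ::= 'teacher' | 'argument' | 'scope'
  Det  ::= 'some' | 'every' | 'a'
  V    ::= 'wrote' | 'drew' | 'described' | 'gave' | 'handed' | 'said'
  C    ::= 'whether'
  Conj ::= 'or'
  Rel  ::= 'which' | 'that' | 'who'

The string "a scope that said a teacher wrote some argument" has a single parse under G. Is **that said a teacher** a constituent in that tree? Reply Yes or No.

[S [NP [NP [Det a] [N scope]] [RelC [Rel that] [VP [V said] [NP [Det a] [N teacher]]]]] [VP [V wrote] [NP [Det some] [N argument]]]]
The words 'that said a teacher' are exhaustively dominated by a single RelC node (built by RelC → Rel VP), so they form a constituent.

Yes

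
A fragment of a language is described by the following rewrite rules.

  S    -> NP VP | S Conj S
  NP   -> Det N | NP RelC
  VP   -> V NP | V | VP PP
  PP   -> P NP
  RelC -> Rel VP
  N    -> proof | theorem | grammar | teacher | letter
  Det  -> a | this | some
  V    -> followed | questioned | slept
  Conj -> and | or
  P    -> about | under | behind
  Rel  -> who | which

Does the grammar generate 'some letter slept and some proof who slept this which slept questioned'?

A Det word can never sit immediately before a Rel word in any string this grammar generates, so the substring 'this which' rules out a derivation.

Ungrammatical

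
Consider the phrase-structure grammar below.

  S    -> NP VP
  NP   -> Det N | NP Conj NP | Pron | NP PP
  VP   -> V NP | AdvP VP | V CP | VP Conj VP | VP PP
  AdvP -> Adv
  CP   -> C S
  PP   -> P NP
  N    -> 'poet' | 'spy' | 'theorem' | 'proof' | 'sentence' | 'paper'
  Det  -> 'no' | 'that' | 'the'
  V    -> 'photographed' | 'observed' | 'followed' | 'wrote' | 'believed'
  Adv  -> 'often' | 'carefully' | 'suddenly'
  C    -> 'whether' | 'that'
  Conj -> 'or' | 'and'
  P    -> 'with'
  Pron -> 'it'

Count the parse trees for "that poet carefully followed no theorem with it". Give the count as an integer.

Two of the 3 distinct bracketings:
[S [NP [Det that] [N poet]] [VP [AdvP [Adv carefully]] [VP [V followed] [NP [NP [Det no] [N theorem]] [PP [P with] [NP [Pron it]]]]]]]
[S [NP [Det that] [N poet]] [VP [AdvP [Adv carefully]] [VP [VP [V followed] [NP [Det no] [N theorem]]] [PP [P with] [NP [Pron it]]]]]]
The difference turns on whether NP → NP PP is used at the relevant span, versus an alternative expansion of NP.

3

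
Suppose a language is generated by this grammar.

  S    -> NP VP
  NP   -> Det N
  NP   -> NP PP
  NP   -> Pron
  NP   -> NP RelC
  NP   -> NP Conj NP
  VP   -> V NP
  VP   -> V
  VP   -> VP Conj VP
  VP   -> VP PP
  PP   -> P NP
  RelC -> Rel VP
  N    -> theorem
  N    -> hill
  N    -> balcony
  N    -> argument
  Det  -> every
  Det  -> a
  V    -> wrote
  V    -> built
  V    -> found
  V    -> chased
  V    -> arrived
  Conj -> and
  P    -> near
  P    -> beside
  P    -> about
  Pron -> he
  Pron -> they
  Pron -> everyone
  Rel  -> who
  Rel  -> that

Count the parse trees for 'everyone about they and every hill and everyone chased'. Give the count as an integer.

Two of the 5 distinct bracketings:
[S [NP [NP [Pron everyone]] [PP [P about] [NP [NP [Pron they]] [Conj and] [NP [NP [Det every] [N hill]] [Conj and] [NP [Pron everyone]]]]]] [VP [V chased]]]
[S [NP [NP [Pron everyone]] [PP [P about] [NP [NP [NP [Pron they]] [Conj and] [NP [Det every] [N hill]]] [Conj and] [NP [Pron everyone]]]]] [VP [V chased]]]
The trees differ in how a recursive rule is bracketed over the same span.

5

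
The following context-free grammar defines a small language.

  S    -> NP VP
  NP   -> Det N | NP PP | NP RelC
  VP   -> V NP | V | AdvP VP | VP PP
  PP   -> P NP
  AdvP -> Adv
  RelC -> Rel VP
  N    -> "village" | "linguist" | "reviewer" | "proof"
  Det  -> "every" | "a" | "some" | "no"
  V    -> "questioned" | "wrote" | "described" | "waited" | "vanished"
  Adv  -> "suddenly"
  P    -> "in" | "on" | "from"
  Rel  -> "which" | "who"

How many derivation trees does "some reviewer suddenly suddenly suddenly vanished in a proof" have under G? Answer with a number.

4

Two of the 4 distinct bracketings:
[S [NP [Det some] [N reviewer]] [VP [AdvP [Adv suddenly]] [VP [AdvP [Adv suddenly]] [VP [AdvP [Adv suddenly]] [VP [VP [V vanished]] [PP [P in] [NP [Det a] [N proof]]]]]]]]
[S [NP [Det some] [N reviewer]] [VP [AdvP [Adv suddenly]] [VP [AdvP [Adv suddenly]] [VP [VP [AdvP [Adv suddenly]] [VP [V vanished]]] [PP [P in] [NP [Det a] [N proof]]]]]]]
The trees differ in how a recursive rule is bracketed over the same span.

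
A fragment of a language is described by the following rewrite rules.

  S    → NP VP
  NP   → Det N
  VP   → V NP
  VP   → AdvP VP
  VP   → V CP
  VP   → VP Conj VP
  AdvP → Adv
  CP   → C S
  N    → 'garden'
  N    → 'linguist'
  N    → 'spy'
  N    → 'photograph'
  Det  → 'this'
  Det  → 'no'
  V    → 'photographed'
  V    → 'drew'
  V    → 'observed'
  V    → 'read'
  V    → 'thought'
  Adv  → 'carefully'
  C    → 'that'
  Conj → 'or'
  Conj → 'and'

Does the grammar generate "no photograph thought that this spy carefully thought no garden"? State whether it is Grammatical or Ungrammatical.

Grammatical

[S [NP [Det no] [N photograph]] [VP [V thought] [CP [C that] [S [NP [Det this] [N spy]] [VP [AdvP [Adv carefully]] [VP [V thought] [NP [Det no] [N garden]]]]]]]]
Every word is introduced by a lexical rule and the phrasal rules combine the resulting categories into a single S.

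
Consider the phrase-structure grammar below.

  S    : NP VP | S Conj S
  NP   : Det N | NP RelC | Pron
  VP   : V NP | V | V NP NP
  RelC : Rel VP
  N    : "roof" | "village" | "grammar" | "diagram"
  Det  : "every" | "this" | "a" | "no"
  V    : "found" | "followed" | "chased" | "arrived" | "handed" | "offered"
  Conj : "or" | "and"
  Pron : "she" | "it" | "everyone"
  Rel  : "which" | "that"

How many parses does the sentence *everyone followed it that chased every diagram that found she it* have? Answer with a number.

7

Two of the 7 distinct bracketings:
[S [NP [Pron everyone]] [VP [V followed] [NP [NP [Pron it]] [RelC [Rel that] [VP [V chased] [NP [NP [Det every] [N diagram]] [RelC [Rel that] [VP [V found] [NP [Pron she]] [NP [Pron it]]]]]]]]]]
[S [NP [Pron everyone]] [VP [V followed] [NP [NP [Pron it]] [RelC [Rel that] [VP [V chased] [NP [NP [Det every] [N diagram]] [RelC [Rel that] [VP [V found] [NP [Pron she]]]]] [NP [Pron it]]]]]]]
The trees differ in how a recursive rule is bracketed over the same span.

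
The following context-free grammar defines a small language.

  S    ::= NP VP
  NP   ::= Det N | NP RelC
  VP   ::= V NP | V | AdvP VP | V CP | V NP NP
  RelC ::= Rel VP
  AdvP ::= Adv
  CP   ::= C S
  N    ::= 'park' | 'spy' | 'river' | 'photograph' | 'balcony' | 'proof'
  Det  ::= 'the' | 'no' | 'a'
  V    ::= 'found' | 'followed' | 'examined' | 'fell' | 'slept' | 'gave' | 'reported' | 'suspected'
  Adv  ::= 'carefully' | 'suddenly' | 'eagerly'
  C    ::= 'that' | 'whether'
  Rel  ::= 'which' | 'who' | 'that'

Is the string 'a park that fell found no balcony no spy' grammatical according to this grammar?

Grammatical

[S [NP [NP [Det a] [N park]] [RelC [Rel that] [VP [V fell]]]] [VP [V found] [NP [Det no] [N balcony]] [NP [Det no] [N spy]]]]
Each bracket corresponds to one application of a listed rule, so the string is derivable from S.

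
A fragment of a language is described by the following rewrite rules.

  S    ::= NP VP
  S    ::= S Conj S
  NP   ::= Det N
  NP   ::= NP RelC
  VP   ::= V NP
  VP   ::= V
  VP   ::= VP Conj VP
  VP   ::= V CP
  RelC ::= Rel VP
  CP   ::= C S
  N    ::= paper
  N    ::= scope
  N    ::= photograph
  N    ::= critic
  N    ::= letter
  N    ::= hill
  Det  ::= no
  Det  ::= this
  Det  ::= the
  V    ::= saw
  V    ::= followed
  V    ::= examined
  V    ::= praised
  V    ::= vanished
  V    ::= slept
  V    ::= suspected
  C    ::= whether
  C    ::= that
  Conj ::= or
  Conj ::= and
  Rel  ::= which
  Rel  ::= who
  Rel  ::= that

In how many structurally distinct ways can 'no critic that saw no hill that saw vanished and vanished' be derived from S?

The two bracketings:
[S [NP [NP [Det no] [N critic]] [RelC [Rel that] [VP [V saw] [NP [NP [Det no] [N hill]] [RelC [Rel that] [VP [V saw]]]]]]] [VP [VP [V vanished]] [Conj and] [VP [V vanished]]]]
[S [NP [NP [NP [Det no] [N critic]] [RelC [Rel that] [VP [V saw] [NP [Det no] [N hill]]]]] [RelC [Rel that] [VP [V saw]]]] [VP [VP [V vanished]] [Conj and] [VP [V vanished]]]]
The trees differ in how a recursive rule is bracketed over the same span.

2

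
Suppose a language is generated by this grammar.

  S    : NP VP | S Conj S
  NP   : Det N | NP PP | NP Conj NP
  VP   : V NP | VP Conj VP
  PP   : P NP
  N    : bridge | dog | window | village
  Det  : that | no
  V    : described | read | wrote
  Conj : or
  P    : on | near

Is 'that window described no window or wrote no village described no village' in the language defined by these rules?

For S → NP VP, the only prefix that parses as NP is 'that window', but the remainder 'described no window or wrote no village described no village' is not a VP under these rules. The alternative S rule S → S Conj S likewise has no satisfying split.

Ungrammatical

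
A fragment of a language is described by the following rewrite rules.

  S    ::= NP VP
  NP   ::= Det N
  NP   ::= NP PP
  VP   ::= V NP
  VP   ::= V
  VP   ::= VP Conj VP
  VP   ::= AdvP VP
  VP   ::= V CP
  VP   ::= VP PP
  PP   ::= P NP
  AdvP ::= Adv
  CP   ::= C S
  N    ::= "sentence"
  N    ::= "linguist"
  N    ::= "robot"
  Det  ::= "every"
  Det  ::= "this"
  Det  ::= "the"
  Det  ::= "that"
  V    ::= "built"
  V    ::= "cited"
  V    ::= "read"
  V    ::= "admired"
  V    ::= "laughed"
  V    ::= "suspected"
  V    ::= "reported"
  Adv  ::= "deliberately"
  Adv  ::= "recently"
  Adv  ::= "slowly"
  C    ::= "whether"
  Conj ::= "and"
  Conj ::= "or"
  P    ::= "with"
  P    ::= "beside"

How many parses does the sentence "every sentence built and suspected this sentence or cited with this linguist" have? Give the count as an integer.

Two of the 5 distinct bracketings:
[S [NP [Det every] [N sentence]] [VP [VP [V built]] [Conj and] [VP [VP [V suspected] [NP [Det this] [N sentence]]] [Conj or] [VP [VP [V cited]] [PP [P with] [NP [Det this] [N linguist]]]]]]]
[S [NP [Det every] [N sentence]] [VP [VP [V built]] [Conj and] [VP [VP [VP [V suspected] [NP [Det this] [N sentence]]] [Conj or] [VP [V cited]]] [PP [P with] [NP [Det this] [N linguist]]]]]]
The trees differ in how a recursive rule is bracketed over the same span.

5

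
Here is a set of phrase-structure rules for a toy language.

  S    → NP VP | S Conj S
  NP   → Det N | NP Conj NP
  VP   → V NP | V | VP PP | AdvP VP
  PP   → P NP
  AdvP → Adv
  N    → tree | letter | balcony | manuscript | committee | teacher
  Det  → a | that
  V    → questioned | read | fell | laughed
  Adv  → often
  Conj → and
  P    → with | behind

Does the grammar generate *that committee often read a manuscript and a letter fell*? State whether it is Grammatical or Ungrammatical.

[S [S [NP [Det that] [N committee]] [VP [AdvP [Adv often]] [VP [V read] [NP [Det a] [N manuscript]]]]] [Conj and] [S [NP [Det a] [N letter]] [VP [V fell]]]]
The bracketing above is licensed at every node by one of the given productions, with S at the root.

Grammatical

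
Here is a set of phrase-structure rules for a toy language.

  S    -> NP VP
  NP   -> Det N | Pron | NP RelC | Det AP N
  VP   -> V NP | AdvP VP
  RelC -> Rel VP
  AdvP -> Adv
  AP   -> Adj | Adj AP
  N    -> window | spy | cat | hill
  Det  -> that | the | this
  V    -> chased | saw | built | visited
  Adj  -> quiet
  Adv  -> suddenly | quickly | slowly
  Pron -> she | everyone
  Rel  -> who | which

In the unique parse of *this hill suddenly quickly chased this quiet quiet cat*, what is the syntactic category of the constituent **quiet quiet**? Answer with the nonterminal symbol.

S
  NP
    Det: this
    N: hill
  VP
    AdvP
      Adv: suddenly
    VP
      AdvP
        Adv: quickly
      VP
        V: chased
        NP
          Det: this
          AP
            Adj: quiet
            AP
              Adj: quiet
          N: cat
The span 'quiet quiet' is the AP node built by AP → Adj AP.

AP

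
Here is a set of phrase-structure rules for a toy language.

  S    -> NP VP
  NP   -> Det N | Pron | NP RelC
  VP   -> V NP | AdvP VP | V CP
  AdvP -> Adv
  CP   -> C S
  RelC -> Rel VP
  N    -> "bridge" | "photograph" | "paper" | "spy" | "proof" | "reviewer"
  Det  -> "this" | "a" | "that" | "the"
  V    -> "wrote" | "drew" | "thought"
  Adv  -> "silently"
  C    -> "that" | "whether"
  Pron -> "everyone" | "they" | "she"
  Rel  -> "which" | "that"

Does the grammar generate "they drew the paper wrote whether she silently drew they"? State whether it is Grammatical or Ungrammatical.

For S → NP VP, the only prefix that parses as NP is 'they', but the remainder 'drew the paper wrote whether she silently drew they' is not a VP under these rules.

Ungrammatical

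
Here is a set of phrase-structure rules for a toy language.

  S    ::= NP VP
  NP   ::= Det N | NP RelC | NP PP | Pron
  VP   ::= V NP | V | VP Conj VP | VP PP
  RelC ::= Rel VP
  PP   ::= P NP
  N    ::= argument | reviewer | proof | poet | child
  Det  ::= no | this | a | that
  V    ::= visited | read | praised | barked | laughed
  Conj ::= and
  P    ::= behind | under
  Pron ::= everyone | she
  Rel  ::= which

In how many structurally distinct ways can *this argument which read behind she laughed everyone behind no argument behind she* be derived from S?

10

Two of the 10 distinct bracketings:
[S [NP [NP [Det this] [N argument]] [RelC [Rel which] [VP [VP [V read]] [PP [P behind] [NP [Pron she]]]]]] [VP [V laughed] [NP [NP [Pron everyone]] [PP [P behind] [NP [NP [Det no] [N argument]] [PP [P behind] [NP [Pron she]]]]]]]]
[S [NP [NP [Det this] [N argument]] [RelC [Rel which] [VP [VP [V read]] [PP [P behind] [NP [Pron she]]]]]] [VP [V laughed] [NP [NP [NP [Pron everyone]] [PP [P behind] [NP [Det no] [N argument]]]] [PP [P behind] [NP [Pron she]]]]]]
The trees differ in how a recursive rule is bracketed over the same span.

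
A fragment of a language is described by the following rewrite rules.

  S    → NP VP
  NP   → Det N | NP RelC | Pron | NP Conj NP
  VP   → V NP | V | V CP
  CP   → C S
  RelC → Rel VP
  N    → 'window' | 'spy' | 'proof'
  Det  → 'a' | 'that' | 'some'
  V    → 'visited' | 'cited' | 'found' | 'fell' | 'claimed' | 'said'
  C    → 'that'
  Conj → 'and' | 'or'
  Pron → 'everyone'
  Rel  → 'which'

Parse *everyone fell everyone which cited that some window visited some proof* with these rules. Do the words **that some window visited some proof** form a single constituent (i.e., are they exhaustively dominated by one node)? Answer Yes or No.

[S [NP [Pron everyone]] [VP [V fell] [NP [NP [Pron everyone]] [RelC [Rel which] [VP [V cited] [CP [C that] [S [NP [Det some] [N window]] [VP [V visited] [NP [Det some] [N proof]]]]]]]]]]
The words 'that some window visited some proof' are exhaustively dominated by a single CP node (built by CP → C S), so they form a constituent.

Yes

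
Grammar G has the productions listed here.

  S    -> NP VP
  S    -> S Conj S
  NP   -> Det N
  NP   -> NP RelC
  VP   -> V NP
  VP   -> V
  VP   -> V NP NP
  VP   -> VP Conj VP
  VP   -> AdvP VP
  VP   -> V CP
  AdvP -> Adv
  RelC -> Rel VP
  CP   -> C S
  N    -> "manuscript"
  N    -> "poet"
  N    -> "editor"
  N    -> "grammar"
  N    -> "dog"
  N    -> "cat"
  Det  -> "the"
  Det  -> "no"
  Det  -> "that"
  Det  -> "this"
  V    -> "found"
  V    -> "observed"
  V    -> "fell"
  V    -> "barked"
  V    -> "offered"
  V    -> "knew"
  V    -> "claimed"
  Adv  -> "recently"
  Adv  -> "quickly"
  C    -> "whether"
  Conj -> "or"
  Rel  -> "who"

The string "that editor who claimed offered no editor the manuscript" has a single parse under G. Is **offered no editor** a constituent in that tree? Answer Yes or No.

[S [NP [NP [Det that] [N editor]] [RelC [Rel who] [VP [V claimed]]]] [VP [V offered] [NP [Det no] [N editor]] [NP [Det the] [N manuscript]]]]
The smallest constituent containing 'offered no editor' is the VP spanning 'offered no editor the manuscript'; no single node in the tree dominates exactly the given words.

No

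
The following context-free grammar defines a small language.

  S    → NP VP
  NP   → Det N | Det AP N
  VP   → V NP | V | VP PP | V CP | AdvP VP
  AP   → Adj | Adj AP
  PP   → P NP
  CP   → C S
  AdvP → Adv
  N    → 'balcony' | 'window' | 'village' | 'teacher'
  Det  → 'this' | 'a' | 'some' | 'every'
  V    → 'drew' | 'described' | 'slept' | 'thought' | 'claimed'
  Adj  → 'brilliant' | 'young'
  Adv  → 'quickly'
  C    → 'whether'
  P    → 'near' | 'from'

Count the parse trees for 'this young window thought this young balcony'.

1

[S [NP [Det this] [AP [Adj young]] [N window]] [VP [V thought] [NP [Det this] [AP [Adj young]] [N balcony]]]]
No rule offers an alternative attachment or grouping for any span, so this is the only derivation.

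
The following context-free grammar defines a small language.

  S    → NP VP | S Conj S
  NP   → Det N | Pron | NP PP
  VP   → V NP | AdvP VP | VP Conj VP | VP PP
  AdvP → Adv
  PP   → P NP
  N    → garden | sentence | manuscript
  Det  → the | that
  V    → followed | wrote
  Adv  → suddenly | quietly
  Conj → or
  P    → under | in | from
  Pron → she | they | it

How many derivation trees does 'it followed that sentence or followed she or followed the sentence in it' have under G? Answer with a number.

Two of the 7 distinct bracketings:
[S [NP [Pron it]] [VP [VP [V followed] [NP [Det that] [N sentence]]] [Conj or] [VP [VP [V followed] [NP [Pron she]]] [Conj or] [VP [V followed] [NP [NP [Det the] [N sentence]] [PP [P in] [NP [Pron it]]]]]]]]
[S [NP [Pron it]] [VP [VP [V followed] [NP [Det that] [N sentence]]] [Conj or] [VP [VP [V followed] [NP [Pron she]]] [Conj or] [VP [VP [V followed] [NP [Det the] [N sentence]]] [PP [P in] [NP [Pron it]]]]]]]
The difference turns on whether NP → NP PP is used at the relevant span, versus an alternative expansion of NP.

7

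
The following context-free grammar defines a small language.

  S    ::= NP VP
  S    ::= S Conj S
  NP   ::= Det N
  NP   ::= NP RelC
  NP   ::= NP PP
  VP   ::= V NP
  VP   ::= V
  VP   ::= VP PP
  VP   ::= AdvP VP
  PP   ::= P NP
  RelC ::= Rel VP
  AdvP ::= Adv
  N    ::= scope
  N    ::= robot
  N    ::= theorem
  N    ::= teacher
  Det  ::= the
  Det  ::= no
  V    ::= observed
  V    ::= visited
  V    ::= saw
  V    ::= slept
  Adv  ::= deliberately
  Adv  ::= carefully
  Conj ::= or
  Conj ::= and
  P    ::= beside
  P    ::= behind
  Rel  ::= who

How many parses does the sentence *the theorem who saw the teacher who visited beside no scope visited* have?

Two of the 6 distinct bracketings:
[S [NP [NP [Det the] [N theorem]] [RelC [Rel who] [VP [V saw] [NP [NP [Det the] [N teacher]] [RelC [Rel who] [VP [VP [V visited]] [PP [P beside] [NP [Det no] [N scope]]]]]]]]] [VP [V visited]]]
[S [NP [NP [Det the] [N theorem]] [RelC [Rel who] [VP [V saw] [NP [NP [NP [Det the] [N teacher]] [RelC [Rel who] [VP [V visited]]]] [PP [P beside] [NP [Det no] [N scope]]]]]]] [VP [V visited]]]
The difference turns on whether NP → NP PP is used at the relevant span, versus an alternative expansion of NP.

6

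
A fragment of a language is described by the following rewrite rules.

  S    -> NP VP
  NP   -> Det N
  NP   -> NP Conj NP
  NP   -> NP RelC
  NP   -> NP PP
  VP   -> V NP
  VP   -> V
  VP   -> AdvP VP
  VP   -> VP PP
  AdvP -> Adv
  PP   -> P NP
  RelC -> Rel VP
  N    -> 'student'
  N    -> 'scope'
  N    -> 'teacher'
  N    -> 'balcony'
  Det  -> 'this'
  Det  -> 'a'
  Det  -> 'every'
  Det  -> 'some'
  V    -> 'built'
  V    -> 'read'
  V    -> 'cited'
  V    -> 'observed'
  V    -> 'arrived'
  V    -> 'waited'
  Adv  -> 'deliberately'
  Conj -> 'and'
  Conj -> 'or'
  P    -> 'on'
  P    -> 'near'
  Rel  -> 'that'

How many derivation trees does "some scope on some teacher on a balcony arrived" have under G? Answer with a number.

The two bracketings:
[S [NP [NP [Det some] [N scope]] [PP [P on] [NP [NP [Det some] [N teacher]] [PP [P on] [NP [Det a] [N balcony]]]]]] [VP [V arrived]]]
[S [NP [NP [NP [Det some] [N scope]] [PP [P on] [NP [Det some] [N teacher]]]] [PP [P on] [NP [Det a] [N balcony]]]] [VP [V arrived]]]
The trees differ in how a recursive rule is bracketed over the same span.

2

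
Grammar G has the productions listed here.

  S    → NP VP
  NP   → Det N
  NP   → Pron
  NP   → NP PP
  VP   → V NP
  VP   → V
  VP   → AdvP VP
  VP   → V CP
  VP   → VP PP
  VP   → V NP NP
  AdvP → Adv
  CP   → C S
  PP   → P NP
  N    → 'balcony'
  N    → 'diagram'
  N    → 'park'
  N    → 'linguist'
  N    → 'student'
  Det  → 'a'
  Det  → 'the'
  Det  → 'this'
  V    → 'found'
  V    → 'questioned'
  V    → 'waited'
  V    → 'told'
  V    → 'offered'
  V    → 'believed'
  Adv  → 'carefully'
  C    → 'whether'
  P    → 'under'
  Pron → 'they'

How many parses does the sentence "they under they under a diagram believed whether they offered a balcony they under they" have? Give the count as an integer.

Two of the 6 distinct bracketings:
[S [NP [NP [Pron they]] [PP [P under] [NP [NP [Pron they]] [PP [P under] [NP [Det a] [N diagram]]]]]] [VP [V believed] [CP [C whether] [S [NP [Pron they]] [VP [VP [V offered] [NP [Det a] [N balcony]] [NP [Pron they]]] [PP [P under] [NP [Pron they]]]]]]]]
[S [NP [NP [Pron they]] [PP [P under] [NP [NP [Pron they]] [PP [P under] [NP [Det a] [N diagram]]]]]] [VP [V believed] [CP [C whether] [S [NP [Pron they]] [VP [V offered] [NP [Det a] [N balcony]] [NP [NP [Pron they]] [PP [P under] [NP [Pron they]]]]]]]]]
The difference turns on whether VP → VP PP is used at the relevant span, versus an alternative expansion of VP.

6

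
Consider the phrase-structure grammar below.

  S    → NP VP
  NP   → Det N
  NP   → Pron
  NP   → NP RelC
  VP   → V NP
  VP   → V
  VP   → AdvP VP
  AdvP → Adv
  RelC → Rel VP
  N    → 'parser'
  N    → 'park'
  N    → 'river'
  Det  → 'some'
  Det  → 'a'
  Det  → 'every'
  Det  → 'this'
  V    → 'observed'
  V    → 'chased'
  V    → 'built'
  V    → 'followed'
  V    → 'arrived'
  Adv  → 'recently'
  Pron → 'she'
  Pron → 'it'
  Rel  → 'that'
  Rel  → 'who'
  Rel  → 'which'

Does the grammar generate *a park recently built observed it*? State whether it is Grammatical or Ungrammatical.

Ungrammatical

For S → NP VP, the only prefix that parses as NP is 'a park', but the remainder 'recently built observed it' is not a VP under these rules.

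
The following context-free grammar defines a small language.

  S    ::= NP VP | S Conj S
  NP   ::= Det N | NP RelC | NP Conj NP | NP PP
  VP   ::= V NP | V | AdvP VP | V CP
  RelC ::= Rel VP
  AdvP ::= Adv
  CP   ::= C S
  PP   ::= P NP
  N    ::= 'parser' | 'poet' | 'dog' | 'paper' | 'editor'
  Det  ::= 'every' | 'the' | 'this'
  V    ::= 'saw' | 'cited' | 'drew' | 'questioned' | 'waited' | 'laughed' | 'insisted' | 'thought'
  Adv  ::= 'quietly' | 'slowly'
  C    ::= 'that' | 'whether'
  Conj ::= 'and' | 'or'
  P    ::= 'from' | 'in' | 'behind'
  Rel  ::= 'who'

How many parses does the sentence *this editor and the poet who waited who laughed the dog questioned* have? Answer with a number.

Two of the 3 distinct bracketings:
[S [NP [NP [NP [NP [Det this] [N editor]] [Conj and] [NP [Det the] [N poet]]] [RelC [Rel who] [VP [V waited]]]] [RelC [Rel who] [VP [V laughed] [NP [Det the] [N dog]]]]] [VP [V questioned]]]
[S [NP [NP [NP [Det this] [N editor]] [Conj and] [NP [NP [Det the] [N poet]] [RelC [Rel who] [VP [V waited]]]]] [RelC [Rel who] [VP [V laughed] [NP [Det the] [N dog]]]]] [VP [V questioned]]]
The trees differ in how a recursive rule is bracketed over the same span.

3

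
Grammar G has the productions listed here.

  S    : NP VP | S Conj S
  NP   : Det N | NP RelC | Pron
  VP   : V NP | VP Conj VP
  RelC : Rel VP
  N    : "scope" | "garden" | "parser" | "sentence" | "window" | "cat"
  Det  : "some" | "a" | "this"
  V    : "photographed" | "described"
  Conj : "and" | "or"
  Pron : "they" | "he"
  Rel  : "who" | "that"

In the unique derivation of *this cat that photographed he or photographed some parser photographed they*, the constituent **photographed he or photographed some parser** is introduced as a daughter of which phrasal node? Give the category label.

[S [NP [NP [Det this] [N cat]] [RelC [Rel that] [VP [VP [V photographed] [NP [Pron he]]] [Conj or] [VP [V photographed] [NP [Det some] [N parser]]]]]] [VP [V photographed] [NP [Pron they]]]]
The span 'photographed he or photographed some parser' is the VP node built by VP → VP Conj VP.
Its mother is the RelC built by RelC → Rel VP.

RelC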